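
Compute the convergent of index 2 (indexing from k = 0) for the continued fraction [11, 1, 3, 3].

Using pₖ = aₖpₖ₋₁ + pₖ₋₂, qₖ = aₖqₖ₋₁ + qₖ₋₂ (with p₋₁=1, p₋₂=0, q₋₁=0, q₋₂=1):
  k=0: a=11, p=11, q=1
  k=1: a=1, p=12, q=1
  k=2: a=3, p=47, q=4

47/4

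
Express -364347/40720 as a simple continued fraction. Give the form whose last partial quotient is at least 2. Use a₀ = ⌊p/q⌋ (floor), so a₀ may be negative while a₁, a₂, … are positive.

-364347 = -9*40720 + 2133
40720 = 19*2133 + 193
2133 = 11*193 + 10
193 = 19*10 + 3
10 = 3*3 + 1
3 = 3*1 + 0  (stop)
So -364347/40720 = [-9; 19, 11, 19, 3, 3].

[-9; 19, 11, 19, 3, 3]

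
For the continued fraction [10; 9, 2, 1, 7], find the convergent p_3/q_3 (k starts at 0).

283/28

Using pₖ = aₖpₖ₋₁ + pₖ₋₂, qₖ = aₖqₖ₋₁ + qₖ₋₂ (with p₋₁=1, p₋₂=0, q₋₁=0, q₋₂=1):
  k=0: a=10, p=10, q=1
  k=1: a=9, p=91, q=9
  k=2: a=2, p=192, q=19
  k=3: a=1, p=283, q=28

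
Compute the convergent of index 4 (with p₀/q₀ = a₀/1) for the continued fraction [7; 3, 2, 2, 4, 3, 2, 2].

Using pₖ = aₖpₖ₋₁ + pₖ₋₂, qₖ = aₖqₖ₋₁ + qₖ₋₂ (with p₋₁=1, p₋₂=0, q₋₁=0, q₋₂=1):
  k=0: a=7, p=7, q=1
  k=1: a=3, p=22, q=3
  k=2: a=2, p=51, q=7
  k=3: a=2, p=124, q=17
  k=4: a=4, p=547, q=75

547/75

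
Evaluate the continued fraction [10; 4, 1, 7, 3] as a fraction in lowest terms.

Using pₖ = aₖpₖ₋₁ + pₖ₋₂ and qₖ = aₖqₖ₋₁ + qₖ₋₂:
  k=0: a=10, p=10, q=1
  k=1: a=4, p=41, q=4
  k=2: a=1, p=51, q=5
  k=3: a=7, p=398, q=39
  k=4: a=3, p=1245, q=122

1245/122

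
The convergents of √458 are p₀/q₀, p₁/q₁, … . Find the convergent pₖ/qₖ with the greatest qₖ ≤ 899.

√458 = [21; 2, 2, 42, …] (period length 3).
Convergents:
  p_0/q_0 = 21/1
  p_1/q_1 = 43/2
  p_2/q_2 = 107/5
  p_3/q_3 = 4537/212
  p_4/q_4 = 9181/429
  p_5/q_5 = 22899/1070
q_4 = 429 ≤ 899 < 1070 = q_5, so the answer is 9181/429.

9181/429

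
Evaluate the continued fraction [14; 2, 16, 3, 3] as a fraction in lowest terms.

Using pₖ = aₖpₖ₋₁ + pₖ₋₂ and qₖ = aₖqₖ₋₁ + qₖ₋₂:
  k=0: a=14, p=14, q=1
  k=1: a=2, p=29, q=2
  k=2: a=16, p=478, q=33
  k=3: a=3, p=1463, q=101
  k=4: a=3, p=4867, q=336

4867/336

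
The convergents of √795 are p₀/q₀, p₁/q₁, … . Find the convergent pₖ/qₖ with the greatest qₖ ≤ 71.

1297/46

√795 = [28; 5, 9, 5, 56, …] (period length 4).
Convergents:
  p_0/q_0 = 28/1
  p_1/q_1 = 141/5
  p_2/q_2 = 1297/46
  p_3/q_3 = 6626/235
q_2 = 46 ≤ 71 < 235 = q_3, so the answer is 1297/46.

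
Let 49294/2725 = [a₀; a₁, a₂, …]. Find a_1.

11

49294 = 18·2725 + 244   →  a_0 = 18
2725 = 11·244 + 41   →  a_1 = 11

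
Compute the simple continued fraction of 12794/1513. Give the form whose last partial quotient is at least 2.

12794 = 8*1513 + 690
1513 = 2*690 + 133
690 = 5*133 + 25
133 = 5*25 + 8
25 = 3*8 + 1
8 = 8*1 + 0  (stop)
So 12794/1513 = [8; 2, 5, 5, 3, 8].

[8; 2, 5, 5, 3, 8]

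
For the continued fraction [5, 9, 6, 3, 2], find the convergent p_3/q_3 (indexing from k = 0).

Using pₖ = aₖpₖ₋₁ + pₖ₋₂, qₖ = aₖqₖ₋₁ + qₖ₋₂ (with p₋₁=1, p₋₂=0, q₋₁=0, q₋₂=1):
  k=0: a=5, p=5, q=1
  k=1: a=9, p=46, q=9
  k=2: a=6, p=281, q=55
  k=3: a=3, p=889, q=174

889/174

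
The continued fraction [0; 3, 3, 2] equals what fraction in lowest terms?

Fold from the inside: start with 2/1.
  3 + 1/2 = 7/2
  3 + 2/7 = 23/7
  0 + 7/23 = 7/23

7/23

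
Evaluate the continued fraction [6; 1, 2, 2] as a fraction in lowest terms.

Using pₖ = aₖpₖ₋₁ + pₖ₋₂ and qₖ = aₖqₖ₋₁ + qₖ₋₂:
  k=0: a=6, p=6, q=1
  k=1: a=1, p=7, q=1
  k=2: a=2, p=20, q=3
  k=3: a=2, p=47, q=7

47/7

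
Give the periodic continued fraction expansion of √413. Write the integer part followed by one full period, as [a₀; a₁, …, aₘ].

[20; 3, 9, 1, 4, 1, 9, 3, 40]

a₀ = ⌊√413⌋ = 20.
With m₀=0, d₀=1 and mₖ₊₁ = dₖaₖ − mₖ, dₖ₊₁ = (n − mₖ₊₁²)/dₖ, aₖ₊₁ = ⌊(a₀+mₖ₊₁)/dₖ₊₁⌋:
  k=1: m=20, d=13, a=3
  k=2: m=19, d=4, a=9
  k=3: m=17, d=31, a=1
  k=4: m=14, d=7, a=4
  k=5: m=14, d=31, a=1
  k=6: m=17, d=4, a=9
  k=7: m=19, d=13, a=3
  k=8: m=20, d=1, a=40
d=1 and a=2a₀=40 at k=8, so the next step gives (m, d) = (20, 13) again — its k=1 value — and the period has length 8.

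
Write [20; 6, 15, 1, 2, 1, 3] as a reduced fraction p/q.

Using pₖ = aₖpₖ₋₁ + pₖ₋₂ and qₖ = aₖqₖ₋₁ + qₖ₋₂:
  k=0: a=20, p=20, q=1
  k=1: a=6, p=121, q=6
  k=2: a=15, p=1835, q=91
  k=3: a=1, p=1956, q=97
  k=4: a=2, p=5747, q=285
  k=5: a=1, p=7703, q=382
  k=6: a=3, p=28856, q=1431

28856/1431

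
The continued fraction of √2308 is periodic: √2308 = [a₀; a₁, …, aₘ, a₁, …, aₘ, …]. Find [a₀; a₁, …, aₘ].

a₀ = ⌊√2308⌋ = 48.
With m₀=0, d₀=1 and mₖ₊₁ = dₖaₖ − mₖ, dₖ₊₁ = (n − mₖ₊₁²)/dₖ, aₖ₊₁ = ⌊(a₀+mₖ₊₁)/dₖ₊₁⌋:
  k=1: m=48, d=4, a=24
  k=2: m=48, d=1, a=96
d=1 and a=2a₀=96 at k=2, so the next step gives (m, d) = (48, 4) again — its k=1 value — and the period has length 2.

[48; 24, 96]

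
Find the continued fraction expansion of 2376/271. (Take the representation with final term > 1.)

[8; 1, 3, 3, 3, 6]

2376 = 8×271 + 208
271 = 1×208 + 63
208 = 3×63 + 19
63 = 3×19 + 6
19 = 3×6 + 1
6 = 6×1 + 0  (stop)
So 2376/271 = [8; 1, 3, 3, 3, 6].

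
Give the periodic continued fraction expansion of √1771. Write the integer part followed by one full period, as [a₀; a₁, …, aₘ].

[42; 12, 84]

a₀ = ⌊√1771⌋ = 42.
With m₀=0, d₀=1 and mₖ₊₁ = dₖaₖ − mₖ, dₖ₊₁ = (n − mₖ₊₁²)/dₖ, aₖ₊₁ = ⌊(a₀+mₖ₊₁)/dₖ₊₁⌋:
  k=1: m=42, d=7, a=12
  k=2: m=42, d=1, a=84
d=1 and a=2a₀=84 at k=2, so the next step gives (m, d) = (42, 7) again — its k=1 value — and the period has length 2.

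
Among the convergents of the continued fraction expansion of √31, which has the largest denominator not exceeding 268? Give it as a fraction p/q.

863/155

√31 = [5; 1, 1, 3, 5, 3, 1, 1, 10, …] (period length 8).
Convergents:
  p_0/q_0 = 5/1
  p_1/q_1 = 6/1
  p_2/q_2 = 11/2
  p_3/q_3 = 39/7
  p_4/q_4 = 206/37
  p_5/q_5 = 657/118
  p_6/q_6 = 863/155
  p_7/q_7 = 1520/273
q_6 = 155 ≤ 268 < 273 = q_7, so the answer is 863/155.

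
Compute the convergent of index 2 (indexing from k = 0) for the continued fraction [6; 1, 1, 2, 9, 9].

Using pₖ = aₖpₖ₋₁ + pₖ₋₂, qₖ = aₖqₖ₋₁ + qₖ₋₂ (with p₋₁=1, p₋₂=0, q₋₁=0, q₋₂=1):
  k=0: a=6, p=6, q=1
  k=1: a=1, p=7, q=1
  k=2: a=1, p=13, q=2

13/2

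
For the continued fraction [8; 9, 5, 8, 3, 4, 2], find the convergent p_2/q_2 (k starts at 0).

373/46

Using pₖ = aₖpₖ₋₁ + pₖ₋₂, qₖ = aₖqₖ₋₁ + qₖ₋₂ (with p₋₁=1, p₋₂=0, q₋₁=0, q₋₂=1):
  k=0: a=8, p=8, q=1
  k=1: a=9, p=73, q=9
  k=2: a=5, p=373, q=46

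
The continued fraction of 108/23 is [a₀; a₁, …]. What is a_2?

108 = 4·23 + 16   →  a_0 = 4
23 = 1·16 + 7   →  a_1 = 1
16 = 2·7 + 2   →  a_2 = 2

2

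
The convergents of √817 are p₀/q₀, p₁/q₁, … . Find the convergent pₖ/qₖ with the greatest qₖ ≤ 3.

57/2

√817 = [28; 1, 1, 2, 1, 1, 56, …] (period length 6).
Convergents:
  p_0/q_0 = 28/1
  p_1/q_1 = 29/1
  p_2/q_2 = 57/2
  p_3/q_3 = 143/5
q_2 = 2 ≤ 3 < 5 = q_3, so the answer is 57/2.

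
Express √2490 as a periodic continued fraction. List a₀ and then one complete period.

[49; 1, 8, 1, 98]

a₀ = ⌊√2490⌋ = 49.
With m₀=0, d₀=1 and mₖ₊₁ = dₖaₖ − mₖ, dₖ₊₁ = (n − mₖ₊₁²)/dₖ, aₖ₊₁ = ⌊(a₀+mₖ₊₁)/dₖ₊₁⌋:
  k=1: m=49, d=89, a=1
  k=2: m=40, d=10, a=8
  k=3: m=40, d=89, a=1
  k=4: m=49, d=1, a=98
d=1 and a=2a₀=98 at k=4, so the next step gives (m, d) = (49, 89) again — its k=1 value — and the period has length 4.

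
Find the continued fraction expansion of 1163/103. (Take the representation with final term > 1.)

1163 = 11×103 + 30
103 = 3×30 + 13
30 = 2×13 + 4
13 = 3×4 + 1
4 = 4×1 + 0  (stop)
So 1163/103 = [11; 3, 2, 3, 4].

[11; 3, 2, 3, 4]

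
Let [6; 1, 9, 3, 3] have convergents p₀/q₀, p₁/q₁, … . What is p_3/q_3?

214/31

Using pₖ = aₖpₖ₋₁ + pₖ₋₂, qₖ = aₖqₖ₋₁ + qₖ₋₂ (with p₋₁=1, p₋₂=0, q₋₁=0, q₋₂=1):
  k=0: a=6, p=6, q=1
  k=1: a=1, p=7, q=1
  k=2: a=9, p=69, q=10
  k=3: a=3, p=214, q=31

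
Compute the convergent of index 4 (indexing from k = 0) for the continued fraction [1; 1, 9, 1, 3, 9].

82/43

Using pₖ = aₖpₖ₋₁ + pₖ₋₂, qₖ = aₖqₖ₋₁ + qₖ₋₂ (with p₋₁=1, p₋₂=0, q₋₁=0, q₋₂=1):
  k=0: a=1, p=1, q=1
  k=1: a=1, p=2, q=1
  k=2: a=9, p=19, q=10
  k=3: a=1, p=21, q=11
  k=4: a=3, p=82, q=43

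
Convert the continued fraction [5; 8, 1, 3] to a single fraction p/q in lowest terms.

179/35

Fold from the inside: start with 3/1.
  1 + 1/3 = 4/3
  8 + 3/4 = 35/4
  5 + 4/35 = 179/35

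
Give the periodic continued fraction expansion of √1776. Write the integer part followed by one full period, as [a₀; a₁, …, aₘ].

a₀ = ⌊√1776⌋ = 42.
With m₀=0, d₀=1 and mₖ₊₁ = dₖaₖ − mₖ, dₖ₊₁ = (n − mₖ₊₁²)/dₖ, aₖ₊₁ = ⌊(a₀+mₖ₊₁)/dₖ₊₁⌋:
  k=1: m=42, d=12, a=7
  k=2: m=42, d=1, a=84
d=1 and a=2a₀=84 at k=2, so the next step gives (m, d) = (42, 12) again — its k=1 value — and the period has length 2.

[42; 7, 84]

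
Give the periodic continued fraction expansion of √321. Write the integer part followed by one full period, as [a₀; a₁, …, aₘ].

a₀ = ⌊√321⌋ = 17.
With m₀=0, d₀=1 and mₖ₊₁ = dₖaₖ − mₖ, dₖ₊₁ = (n − mₖ₊₁²)/dₖ, aₖ₊₁ = ⌊(a₀+mₖ₊₁)/dₖ₊₁⌋:
  k=1: m=17, d=32, a=1
  k=2: m=15, d=3, a=10
  k=3: m=15, d=32, a=1
  k=4: m=17, d=1, a=34
d=1 and a=2a₀=34 at k=4, so the next step gives (m, d) = (17, 32) again — its k=1 value — and the period has length 4.

[17; 1, 10, 1, 34]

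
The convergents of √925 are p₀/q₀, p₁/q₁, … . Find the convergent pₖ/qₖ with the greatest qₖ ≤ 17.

√925 = [30; 2, 2, 2, 2, 60, …] (period length 5).
Convergents:
  p_0/q_0 = 30/1
  p_1/q_1 = 61/2
  p_2/q_2 = 152/5
  p_3/q_3 = 365/12
  p_4/q_4 = 882/29
q_3 = 12 ≤ 17 < 29 = q_4, so the answer is 365/12.

365/12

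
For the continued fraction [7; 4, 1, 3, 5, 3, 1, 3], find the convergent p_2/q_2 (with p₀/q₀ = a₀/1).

36/5

Using pₖ = aₖpₖ₋₁ + pₖ₋₂, qₖ = aₖqₖ₋₁ + qₖ₋₂ (with p₋₁=1, p₋₂=0, q₋₁=0, q₋₂=1):
  k=0: a=7, p=7, q=1
  k=1: a=4, p=29, q=4
  k=2: a=1, p=36, q=5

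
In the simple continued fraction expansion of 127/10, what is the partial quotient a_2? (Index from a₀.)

2

127 = 12·10 + 7   →  a_0 = 12
10 = 1·7 + 3   →  a_1 = 1
7 = 2·3 + 1   →  a_2 = 2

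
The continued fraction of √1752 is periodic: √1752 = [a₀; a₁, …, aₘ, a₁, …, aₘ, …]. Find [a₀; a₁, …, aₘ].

a₀ = ⌊√1752⌋ = 41.
With m₀=0, d₀=1 and mₖ₊₁ = dₖaₖ − mₖ, dₖ₊₁ = (n − mₖ₊₁²)/dₖ, aₖ₊₁ = ⌊(a₀+mₖ₊₁)/dₖ₊₁⌋:
  k=1: m=41, d=71, a=1
  k=2: m=30, d=12, a=5
  k=3: m=30, d=71, a=1
  k=4: m=41, d=1, a=82
d=1 and a=2a₀=82 at k=4, so the next step gives (m, d) = (41, 71) again — its k=1 value — and the period has length 4.

[41; 1, 5, 1, 82]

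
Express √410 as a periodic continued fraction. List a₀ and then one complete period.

a₀ = ⌊√410⌋ = 20.
With m₀=0, d₀=1 and mₖ₊₁ = dₖaₖ − mₖ, dₖ₊₁ = (n − mₖ₊₁²)/dₖ, aₖ₊₁ = ⌊(a₀+mₖ₊₁)/dₖ₊₁⌋:
  k=1: m=20, d=10, a=4
  k=2: m=20, d=1, a=40
d=1 and a=2a₀=40 at k=2, so the next step gives (m, d) = (20, 10) again — its k=1 value — and the period has length 2.

[20; 4, 40]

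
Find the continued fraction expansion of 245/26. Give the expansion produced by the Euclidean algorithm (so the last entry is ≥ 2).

245 = 9×26 + 11
26 = 2×11 + 4
11 = 2×4 + 3
4 = 1×3 + 1
3 = 3×1 + 0  (stop)
So 245/26 = [9; 2, 2, 1, 3].

[9; 2, 2, 1, 3]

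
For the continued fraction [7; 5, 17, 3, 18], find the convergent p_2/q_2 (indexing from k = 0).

Using pₖ = aₖpₖ₋₁ + pₖ₋₂, qₖ = aₖqₖ₋₁ + qₖ₋₂ (with p₋₁=1, p₋₂=0, q₋₁=0, q₋₂=1):
  k=0: a=7, p=7, q=1
  k=1: a=5, p=36, q=5
  k=2: a=17, p=619, q=86

619/86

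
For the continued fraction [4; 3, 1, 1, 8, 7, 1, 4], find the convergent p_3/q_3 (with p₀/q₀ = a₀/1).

Using pₖ = aₖpₖ₋₁ + pₖ₋₂, qₖ = aₖqₖ₋₁ + qₖ₋₂ (with p₋₁=1, p₋₂=0, q₋₁=0, q₋₂=1):
  k=0: a=4, p=4, q=1
  k=1: a=3, p=13, q=3
  k=2: a=1, p=17, q=4
  k=3: a=1, p=30, q=7

30/7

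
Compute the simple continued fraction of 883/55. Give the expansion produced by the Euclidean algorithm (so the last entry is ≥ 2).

[16; 18, 3]

883 = 16·55 + 3
55 = 18·3 + 1
3 = 3·1 + 0  (stop)
So 883/55 = [16; 18, 3].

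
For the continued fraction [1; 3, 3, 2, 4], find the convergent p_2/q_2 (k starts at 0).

Using pₖ = aₖpₖ₋₁ + pₖ₋₂, qₖ = aₖqₖ₋₁ + qₖ₋₂ (with p₋₁=1, p₋₂=0, q₋₁=0, q₋₂=1):
  k=0: a=1, p=1, q=1
  k=1: a=3, p=4, q=3
  k=2: a=3, p=13, q=10

13/10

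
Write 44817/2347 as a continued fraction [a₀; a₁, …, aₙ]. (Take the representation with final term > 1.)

44817 = 19*2347 + 224
2347 = 10*224 + 107
224 = 2*107 + 10
107 = 10*10 + 7
10 = 1*7 + 3
7 = 2*3 + 1
3 = 3*1 + 0  (stop)
So 44817/2347 = [19; 10, 2, 10, 1, 2, 3].

[19; 10, 2, 10, 1, 2, 3]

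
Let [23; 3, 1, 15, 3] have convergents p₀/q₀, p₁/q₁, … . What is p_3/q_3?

Using pₖ = aₖpₖ₋₁ + pₖ₋₂, qₖ = aₖqₖ₋₁ + qₖ₋₂ (with p₋₁=1, p₋₂=0, q₋₁=0, q₋₂=1):
  k=0: a=23, p=23, q=1
  k=1: a=3, p=70, q=3
  k=2: a=1, p=93, q=4
  k=3: a=15, p=1465, q=63

1465/63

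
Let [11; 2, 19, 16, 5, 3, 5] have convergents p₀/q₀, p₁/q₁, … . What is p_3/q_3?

7191/626

Using pₖ = aₖpₖ₋₁ + pₖ₋₂, qₖ = aₖqₖ₋₁ + qₖ₋₂ (with p₋₁=1, p₋₂=0, q₋₁=0, q₋₂=1):
  k=0: a=11, p=11, q=1
  k=1: a=2, p=23, q=2
  k=2: a=19, p=448, q=39
  k=3: a=16, p=7191, q=626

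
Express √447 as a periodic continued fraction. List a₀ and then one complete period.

a₀ = ⌊√447⌋ = 21.
With m₀=0, d₀=1 and mₖ₊₁ = dₖaₖ − mₖ, dₖ₊₁ = (n − mₖ₊₁²)/dₖ, aₖ₊₁ = ⌊(a₀+mₖ₊₁)/dₖ₊₁⌋:
  k=1: m=21, d=6, a=7
  k=2: m=21, d=1, a=42
d=1 and a=2a₀=42 at k=2, so the next step gives (m, d) = (21, 6) again — its k=1 value — and the period has length 2.

[21; 7, 42]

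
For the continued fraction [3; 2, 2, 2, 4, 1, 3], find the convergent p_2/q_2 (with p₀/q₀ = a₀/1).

17/5

Using pₖ = aₖpₖ₋₁ + pₖ₋₂, qₖ = aₖqₖ₋₁ + qₖ₋₂ (with p₋₁=1, p₋₂=0, q₋₁=0, q₋₂=1):
  k=0: a=3, p=3, q=1
  k=1: a=2, p=7, q=2
  k=2: a=2, p=17, q=5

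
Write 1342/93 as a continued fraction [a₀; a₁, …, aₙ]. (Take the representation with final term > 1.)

1342 = 14·93 + 40
93 = 2·40 + 13
40 = 3·13 + 1
13 = 13·1 + 0  (stop)
So 1342/93 = [14; 2, 3, 13].

[14; 2, 3, 13]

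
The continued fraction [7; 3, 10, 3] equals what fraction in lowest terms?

703/96

Using pₖ = aₖpₖ₋₁ + pₖ₋₂ and qₖ = aₖqₖ₋₁ + qₖ₋₂:
  k=0: a=7, p=7, q=1
  k=1: a=3, p=22, q=3
  k=2: a=10, p=227, q=31
  k=3: a=3, p=703, q=96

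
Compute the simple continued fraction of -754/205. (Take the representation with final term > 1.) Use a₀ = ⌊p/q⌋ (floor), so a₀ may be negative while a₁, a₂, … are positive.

[-4; 3, 9, 2, 3]

-754 = -4·205 + 66
205 = 3·66 + 7
66 = 9·7 + 3
7 = 2·3 + 1
3 = 3·1 + 0  (stop)
So -754/205 = [-4; 3, 9, 2, 3].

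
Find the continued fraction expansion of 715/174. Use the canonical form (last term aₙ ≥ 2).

715 = 4*174 + 19
174 = 9*19 + 3
19 = 6*3 + 1
3 = 3*1 + 0  (stop)
So 715/174 = [4; 9, 6, 3].

[4; 9, 6, 3]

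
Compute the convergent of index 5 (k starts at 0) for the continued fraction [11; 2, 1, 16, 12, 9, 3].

62109/5477

Using pₖ = aₖpₖ₋₁ + pₖ₋₂, qₖ = aₖqₖ₋₁ + qₖ₋₂ (with p₋₁=1, p₋₂=0, q₋₁=0, q₋₂=1):
  k=0: a=11, p=11, q=1
  k=1: a=2, p=23, q=2
  k=2: a=1, p=34, q=3
  k=3: a=16, p=567, q=50
  k=4: a=12, p=6838, q=603
  k=5: a=9, p=62109, q=5477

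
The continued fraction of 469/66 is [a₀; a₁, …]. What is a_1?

9

469 = 7·66 + 7   →  a_0 = 7
66 = 9·7 + 3   →  a_1 = 9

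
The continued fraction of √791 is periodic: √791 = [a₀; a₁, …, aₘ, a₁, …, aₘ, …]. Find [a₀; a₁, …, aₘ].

a₀ = ⌊√791⌋ = 28.

[28; 8, 56]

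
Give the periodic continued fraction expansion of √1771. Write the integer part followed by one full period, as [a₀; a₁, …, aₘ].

[42; 12, 84]

a₀ = ⌊√1771⌋ = 42.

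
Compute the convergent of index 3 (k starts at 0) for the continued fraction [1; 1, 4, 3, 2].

Using pₖ = aₖpₖ₋₁ + pₖ₋₂, qₖ = aₖqₖ₋₁ + qₖ₋₂ (with p₋₁=1, p₋₂=0, q₋₁=0, q₋₂=1):
  k=0: a=1, p=1, q=1
  k=1: a=1, p=2, q=1
  k=2: a=4, p=9, q=5
  k=3: a=3, p=29, q=16

29/16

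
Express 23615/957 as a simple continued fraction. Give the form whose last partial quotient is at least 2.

[24; 1, 2, 11, 2, 13]

23615 = 24·957 + 647
957 = 1·647 + 310
647 = 2·310 + 27
310 = 11·27 + 13
27 = 2·13 + 1
13 = 13·1 + 0  (stop)
So 23615/957 = [24; 1, 2, 11, 2, 13].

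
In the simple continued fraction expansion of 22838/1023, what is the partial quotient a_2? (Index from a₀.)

22838 = 22·1023 + 332   →  a_0 = 22
1023 = 3·332 + 27   →  a_1 = 3
332 = 12·27 + 8   →  a_2 = 12

12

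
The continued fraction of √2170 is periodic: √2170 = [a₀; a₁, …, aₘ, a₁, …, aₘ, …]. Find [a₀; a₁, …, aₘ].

[46; 1, 1, 2, 1, 1, 92]

a₀ = ⌊√2170⌋ = 46.
With m₀=0, d₀=1 and mₖ₊₁ = dₖaₖ − mₖ, dₖ₊₁ = (n − mₖ₊₁²)/dₖ, aₖ₊₁ = ⌊(a₀+mₖ₊₁)/dₖ₊₁⌋:
  k=1: m=46, d=54, a=1
  k=2: m=8, d=39, a=1
  k=3: m=31, d=31, a=2
  k=4: m=31, d=39, a=1
  k=5: m=8, d=54, a=1
  k=6: m=46, d=1, a=92
d=1 and a=2a₀=92 at k=6, so the next step gives (m, d) = (46, 54) again — its k=1 value — and the period has length 6.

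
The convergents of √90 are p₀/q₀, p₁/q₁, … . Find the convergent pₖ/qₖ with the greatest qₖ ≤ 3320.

√90 = [9; 2, 18, …] (period length 2).
Convergents:
  p_0/q_0 = 9/1
  p_1/q_1 = 19/2
  p_2/q_2 = 351/37
  p_3/q_3 = 721/76
  p_4/q_4 = 13329/1405
  p_5/q_5 = 27379/2886
  p_6/q_6 = 506151/53353
q_5 = 2886 ≤ 3320 < 53353 = q_6, so the answer is 27379/2886.

27379/2886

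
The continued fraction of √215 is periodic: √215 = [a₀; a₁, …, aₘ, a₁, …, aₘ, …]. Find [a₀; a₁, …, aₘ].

a₀ = ⌊√215⌋ = 14.
With m₀=0, d₀=1 and mₖ₊₁ = dₖaₖ − mₖ, dₖ₊₁ = (n − mₖ₊₁²)/dₖ, aₖ₊₁ = ⌊(a₀+mₖ₊₁)/dₖ₊₁⌋:
  k=1: m=14, d=19, a=1
  k=2: m=5, d=10, a=1
  k=3: m=5, d=19, a=1
  k=4: m=14, d=1, a=28
d=1 and a=2a₀=28 at k=4, so the next step gives (m, d) = (14, 19) again — its k=1 value — and the period has length 4.

[14; 1, 1, 1, 28]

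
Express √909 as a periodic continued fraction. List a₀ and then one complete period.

[30; 6, 1, 2, 6, 2, 1, 6, 60]

a₀ = ⌊√909⌋ = 30.
With m₀=0, d₀=1 and mₖ₊₁ = dₖaₖ − mₖ, dₖ₊₁ = (n − mₖ₊₁²)/dₖ, aₖ₊₁ = ⌊(a₀+mₖ₊₁)/dₖ₊₁⌋:
  k=1: m=30, d=9, a=6
  k=2: m=24, d=37, a=1
  k=3: m=13, d=20, a=2
  k=4: m=27, d=9, a=6
  k=5: m=27, d=20, a=2
  k=6: m=13, d=37, a=1
  k=7: m=24, d=9, a=6
  k=8: m=30, d=1, a=60
d=1 and a=2a₀=60 at k=8, so the next step gives (m, d) = (30, 9) again — its k=1 value — and the period has length 8.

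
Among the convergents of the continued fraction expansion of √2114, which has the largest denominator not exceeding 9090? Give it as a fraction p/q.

√2114 = [45; 1, 44, 1, 90, …] (period length 4).
Convergents:
  p_0/q_0 = 45/1
  p_1/q_1 = 46/1
  p_2/q_2 = 2069/45
  p_3/q_3 = 2115/46
  p_4/q_4 = 192419/4185
  p_5/q_5 = 194534/4231
  p_6/q_6 = 8751915/190349
q_5 = 4231 ≤ 9090 < 190349 = q_6, so the answer is 194534/4231.

194534/4231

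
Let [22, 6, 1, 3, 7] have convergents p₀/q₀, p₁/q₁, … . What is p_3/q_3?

598/27

Using pₖ = aₖpₖ₋₁ + pₖ₋₂, qₖ = aₖqₖ₋₁ + qₖ₋₂ (with p₋₁=1, p₋₂=0, q₋₁=0, q₋₂=1):
  k=0: a=22, p=22, q=1
  k=1: a=6, p=133, q=6
  k=2: a=1, p=155, q=7
  k=3: a=3, p=598, q=27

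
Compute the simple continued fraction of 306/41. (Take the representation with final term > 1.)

[7; 2, 6, 3]

306 = 7×41 + 19
41 = 2×19 + 3
19 = 6×3 + 1
3 = 3×1 + 0  (stop)
So 306/41 = [7; 2, 6, 3].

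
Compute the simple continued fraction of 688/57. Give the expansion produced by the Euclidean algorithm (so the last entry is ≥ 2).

[12; 14, 4]

688 = 12*57 + 4
57 = 14*4 + 1
4 = 4*1 + 0  (stop)
So 688/57 = [12; 14, 4].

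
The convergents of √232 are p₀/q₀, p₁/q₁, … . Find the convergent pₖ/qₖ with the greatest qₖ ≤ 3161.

19603/1287

√232 = [15; 4, 3, 7, 3, 4, 30, …] (period length 6).
Convergents:
  p_0/q_0 = 15/1
  p_1/q_1 = 61/4
  p_2/q_2 = 198/13
  p_3/q_3 = 1447/95
  p_4/q_4 = 4539/298
  p_5/q_5 = 19603/1287
  p_6/q_6 = 592629/38908
q_5 = 1287 ≤ 3161 < 38908 = q_6, so the answer is 19603/1287.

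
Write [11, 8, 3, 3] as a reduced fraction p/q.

923/83

Fold from the inside: start with 3/1.
  3 + 1/3 = 10/3
  8 + 3/10 = 83/10
  11 + 10/83 = 923/83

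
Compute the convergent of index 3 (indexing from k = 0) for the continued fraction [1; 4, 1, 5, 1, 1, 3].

35/29

Using pₖ = aₖpₖ₋₁ + pₖ₋₂, qₖ = aₖqₖ₋₁ + qₖ₋₂ (with p₋₁=1, p₋₂=0, q₋₁=0, q₋₂=1):
  k=0: a=1, p=1, q=1
  k=1: a=4, p=5, q=4
  k=2: a=1, p=6, q=5
  k=3: a=5, p=35, q=29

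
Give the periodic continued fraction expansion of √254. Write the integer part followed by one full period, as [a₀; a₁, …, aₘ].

[15; 1, 14, 1, 30]

a₀ = ⌊√254⌋ = 15.
With m₀=0, d₀=1 and mₖ₊₁ = dₖaₖ − mₖ, dₖ₊₁ = (n − mₖ₊₁²)/dₖ, aₖ₊₁ = ⌊(a₀+mₖ₊₁)/dₖ₊₁⌋:
  k=1: m=15, d=29, a=1
  k=2: m=14, d=2, a=14
  k=3: m=14, d=29, a=1
  k=4: m=15, d=1, a=30
d=1 and a=2a₀=30 at k=4, so the next step gives (m, d) = (15, 29) again — its k=1 value — and the period has length 4.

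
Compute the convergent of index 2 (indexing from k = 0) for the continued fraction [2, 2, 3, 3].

17/7

Using pₖ = aₖpₖ₋₁ + pₖ₋₂, qₖ = aₖqₖ₋₁ + qₖ₋₂ (with p₋₁=1, p₋₂=0, q₋₁=0, q₋₂=1):
  k=0: a=2, p=2, q=1
  k=1: a=2, p=5, q=2
  k=2: a=3, p=17, q=7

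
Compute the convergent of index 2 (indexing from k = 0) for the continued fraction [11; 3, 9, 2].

Using pₖ = aₖpₖ₋₁ + pₖ₋₂, qₖ = aₖqₖ₋₁ + qₖ₋₂ (with p₋₁=1, p₋₂=0, q₋₁=0, q₋₂=1):
  k=0: a=11, p=11, q=1
  k=1: a=3, p=34, q=3
  k=2: a=9, p=317, q=28

317/28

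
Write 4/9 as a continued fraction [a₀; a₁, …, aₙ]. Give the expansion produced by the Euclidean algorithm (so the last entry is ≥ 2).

[0; 2, 4]

4 = 0×9 + 4
9 = 2×4 + 1
4 = 4×1 + 0  (stop)
So 4/9 = [0; 2, 4].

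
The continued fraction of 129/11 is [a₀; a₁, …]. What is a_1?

129 = 11·11 + 8   →  a_0 = 11
11 = 1·8 + 3   →  a_1 = 1

1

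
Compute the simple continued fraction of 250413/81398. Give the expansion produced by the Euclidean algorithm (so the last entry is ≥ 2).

[3; 13, 11, 3, 2, 19, 4]

250413 = 3*81398 + 6219
81398 = 13*6219 + 551
6219 = 11*551 + 158
551 = 3*158 + 77
158 = 2*77 + 4
77 = 19*4 + 1
4 = 4*1 + 0  (stop)
So 250413/81398 = [3; 13, 11, 3, 2, 19, 4].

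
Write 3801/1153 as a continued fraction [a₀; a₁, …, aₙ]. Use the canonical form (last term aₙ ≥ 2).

[3; 3, 2, 1, 2, 3, 1, 9]

3801 = 3*1153 + 342
1153 = 3*342 + 127
342 = 2*127 + 88
127 = 1*88 + 39
88 = 2*39 + 10
39 = 3*10 + 9
10 = 1*9 + 1
9 = 9*1 + 0  (stop)
So 3801/1153 = [3; 3, 2, 1, 2, 3, 1, 9].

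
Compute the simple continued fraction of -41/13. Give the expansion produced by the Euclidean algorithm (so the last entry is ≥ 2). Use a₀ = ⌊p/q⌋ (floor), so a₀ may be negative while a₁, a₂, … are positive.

[-4; 1, 5, 2]

-41 = -4·13 + 11
13 = 1·11 + 2
11 = 5·2 + 1
2 = 2·1 + 0  (stop)
So -41/13 = [-4; 1, 5, 2].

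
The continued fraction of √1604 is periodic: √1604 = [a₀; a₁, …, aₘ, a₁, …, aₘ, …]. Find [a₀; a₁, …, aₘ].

a₀ = ⌊√1604⌋ = 40.
With m₀=0, d₀=1 and mₖ₊₁ = dₖaₖ − mₖ, dₖ₊₁ = (n − mₖ₊₁²)/dₖ, aₖ₊₁ = ⌊(a₀+mₖ₊₁)/dₖ₊₁⌋:
  k=1: m=40, d=4, a=20
  k=2: m=40, d=1, a=80
d=1 and a=2a₀=80 at k=2, so the next step gives (m, d) = (40, 4) again — its k=1 value — and the period has length 2.

[40; 20, 80]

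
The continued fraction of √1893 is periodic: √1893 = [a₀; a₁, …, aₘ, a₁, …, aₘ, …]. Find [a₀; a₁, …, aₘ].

a₀ = ⌊√1893⌋ = 43.
With m₀=0, d₀=1 and mₖ₊₁ = dₖaₖ − mₖ, dₖ₊₁ = (n − mₖ₊₁²)/dₖ, aₖ₊₁ = ⌊(a₀+mₖ₊₁)/dₖ₊₁⌋:
  k=1: m=43, d=44, a=1
  k=2: m=1, d=43, a=1
  k=3: m=42, d=3, a=28
  k=4: m=42, d=43, a=1
  k=5: m=1, d=44, a=1
  k=6: m=43, d=1, a=86
d=1 and a=2a₀=86 at k=6, so the next step gives (m, d) = (43, 44) again — its k=1 value — and the period has length 6.

[43; 1, 1, 28, 1, 1, 86]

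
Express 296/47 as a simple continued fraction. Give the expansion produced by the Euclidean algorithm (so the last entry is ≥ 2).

296 = 6×47 + 14
47 = 3×14 + 5
14 = 2×5 + 4
5 = 1×4 + 1
4 = 4×1 + 0  (stop)
So 296/47 = [6; 3, 2, 1, 4].

[6; 3, 2, 1, 4]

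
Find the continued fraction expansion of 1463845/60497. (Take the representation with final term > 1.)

[24; 5, 13, 14, 1, 19, 3]

1463845 = 24*60497 + 11917
60497 = 5*11917 + 912
11917 = 13*912 + 61
912 = 14*61 + 58
61 = 1*58 + 3
58 = 19*3 + 1
3 = 3*1 + 0  (stop)
So 1463845/60497 = [24; 5, 13, 14, 1, 19, 3].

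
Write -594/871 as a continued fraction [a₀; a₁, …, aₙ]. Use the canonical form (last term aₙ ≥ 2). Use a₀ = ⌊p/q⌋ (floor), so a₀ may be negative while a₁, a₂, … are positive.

-594 = -1·871 + 277
871 = 3·277 + 40
277 = 6·40 + 37
40 = 1·37 + 3
37 = 12·3 + 1
3 = 3·1 + 0  (stop)
So -594/871 = [-1; 3, 6, 1, 12, 3].

[-1; 3, 6, 1, 12, 3]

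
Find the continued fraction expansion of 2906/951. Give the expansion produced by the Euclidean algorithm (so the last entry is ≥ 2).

[3; 17, 1, 16, 1, 2]

2906 = 3×951 + 53
951 = 17×53 + 50
53 = 1×50 + 3
50 = 16×3 + 2
3 = 1×2 + 1
2 = 2×1 + 0  (stop)
So 2906/951 = [3; 17, 1, 16, 1, 2].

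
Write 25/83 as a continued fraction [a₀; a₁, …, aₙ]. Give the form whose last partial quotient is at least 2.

25 = 0*83 + 25
83 = 3*25 + 8
25 = 3*8 + 1
8 = 8*1 + 0  (stop)
So 25/83 = [0; 3, 3, 8].

[0; 3, 3, 8]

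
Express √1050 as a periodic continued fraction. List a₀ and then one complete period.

[32; 2, 2, 10, 2, 2, 64]

a₀ = ⌊√1050⌋ = 32.
With m₀=0, d₀=1 and mₖ₊₁ = dₖaₖ − mₖ, dₖ₊₁ = (n − mₖ₊₁²)/dₖ, aₖ₊₁ = ⌊(a₀+mₖ₊₁)/dₖ₊₁⌋:
  k=1: m=32, d=26, a=2
  k=2: m=20, d=25, a=2
  k=3: m=30, d=6, a=10
  k=4: m=30, d=25, a=2
  k=5: m=20, d=26, a=2
  k=6: m=32, d=1, a=64
d=1 and a=2a₀=64 at k=6, so the next step gives (m, d) = (32, 26) again — its k=1 value — and the period has length 6.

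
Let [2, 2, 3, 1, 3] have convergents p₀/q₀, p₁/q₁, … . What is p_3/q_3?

22/9

Using pₖ = aₖpₖ₋₁ + pₖ₋₂, qₖ = aₖqₖ₋₁ + qₖ₋₂ (with p₋₁=1, p₋₂=0, q₋₁=0, q₋₂=1):
  k=0: a=2, p=2, q=1
  k=1: a=2, p=5, q=2
  k=2: a=3, p=17, q=7
  k=3: a=1, p=22, q=9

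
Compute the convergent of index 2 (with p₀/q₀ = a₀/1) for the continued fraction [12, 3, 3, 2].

123/10

Using pₖ = aₖpₖ₋₁ + pₖ₋₂, qₖ = aₖqₖ₋₁ + qₖ₋₂ (with p₋₁=1, p₋₂=0, q₋₁=0, q₋₂=1):
  k=0: a=12, p=12, q=1
  k=1: a=3, p=37, q=3
  k=2: a=3, p=123, q=10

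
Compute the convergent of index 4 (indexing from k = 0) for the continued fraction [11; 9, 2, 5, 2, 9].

Using pₖ = aₖpₖ₋₁ + pₖ₋₂, qₖ = aₖqₖ₋₁ + qₖ₋₂ (with p₋₁=1, p₋₂=0, q₋₁=0, q₋₂=1):
  k=0: a=11, p=11, q=1
  k=1: a=9, p=100, q=9
  k=2: a=2, p=211, q=19
  k=3: a=5, p=1155, q=104
  k=4: a=2, p=2521, q=227

2521/227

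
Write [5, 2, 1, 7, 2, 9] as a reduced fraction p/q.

Using pₖ = aₖpₖ₋₁ + pₖ₋₂ and qₖ = aₖqₖ₋₁ + qₖ₋₂:
  k=0: a=5, p=5, q=1
  k=1: a=2, p=11, q=2
  k=2: a=1, p=16, q=3
  k=3: a=7, p=123, q=23
  k=4: a=2, p=262, q=49
  k=5: a=9, p=2481, q=464

2481/464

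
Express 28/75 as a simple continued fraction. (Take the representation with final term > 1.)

28 = 0·75 + 28
75 = 2·28 + 19
28 = 1·19 + 9
19 = 2·9 + 1
9 = 9·1 + 0  (stop)
So 28/75 = [0; 2, 1, 2, 9].

[0; 2, 1, 2, 9]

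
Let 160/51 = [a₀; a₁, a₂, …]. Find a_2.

3

160 = 3·51 + 7   →  a_0 = 3
51 = 7·7 + 2   →  a_1 = 7
7 = 3·2 + 1   →  a_2 = 3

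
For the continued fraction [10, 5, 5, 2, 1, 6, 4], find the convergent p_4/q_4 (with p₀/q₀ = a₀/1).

846/83

Using pₖ = aₖpₖ₋₁ + pₖ₋₂, qₖ = aₖqₖ₋₁ + qₖ₋₂ (with p₋₁=1, p₋₂=0, q₋₁=0, q₋₂=1):
  k=0: a=10, p=10, q=1
  k=1: a=5, p=51, q=5
  k=2: a=5, p=265, q=26
  k=3: a=2, p=581, q=57
  k=4: a=1, p=846, q=83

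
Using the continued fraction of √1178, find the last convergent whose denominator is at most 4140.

√1178 = [34; 3, 9, 2, 9, 3, 68, …] (period length 6).
Convergents:
  p_0/q_0 = 34/1
  p_1/q_1 = 103/3
  p_2/q_2 = 961/28
  p_3/q_3 = 2025/59
  p_4/q_4 = 19186/559
  p_5/q_5 = 59583/1736
  p_6/q_6 = 4070830/118607
q_5 = 1736 ≤ 4140 < 118607 = q_6, so the answer is 59583/1736.

59583/1736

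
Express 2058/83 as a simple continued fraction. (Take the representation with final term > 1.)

2058 = 24×83 + 66
83 = 1×66 + 17
66 = 3×17 + 15
17 = 1×15 + 2
15 = 7×2 + 1
2 = 2×1 + 0  (stop)
So 2058/83 = [24; 1, 3, 1, 7, 2].

[24; 1, 3, 1, 7, 2]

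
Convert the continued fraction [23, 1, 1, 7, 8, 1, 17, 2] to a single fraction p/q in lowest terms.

118582/5039

Using pₖ = aₖpₖ₋₁ + pₖ₋₂ and qₖ = aₖqₖ₋₁ + qₖ₋₂:
  k=0: a=23, p=23, q=1
  k=1: a=1, p=24, q=1
  k=2: a=1, p=47, q=2
  k=3: a=7, p=353, q=15
  k=4: a=8, p=2871, q=122
  k=5: a=1, p=3224, q=137
  k=6: a=17, p=57679, q=2451
  k=7: a=2, p=118582, q=5039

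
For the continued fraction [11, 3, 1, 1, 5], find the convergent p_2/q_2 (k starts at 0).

45/4

Using pₖ = aₖpₖ₋₁ + pₖ₋₂, qₖ = aₖqₖ₋₁ + qₖ₋₂ (with p₋₁=1, p₋₂=0, q₋₁=0, q₋₂=1):
  k=0: a=11, p=11, q=1
  k=1: a=3, p=34, q=3
  k=2: a=1, p=45, q=4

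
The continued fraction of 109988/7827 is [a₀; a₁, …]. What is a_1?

109988 = 14·7827 + 410   →  a_0 = 14
7827 = 19·410 + 37   →  a_1 = 19

19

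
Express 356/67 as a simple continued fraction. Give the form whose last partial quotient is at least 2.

[5; 3, 5, 4]

356 = 5·67 + 21
67 = 3·21 + 4
21 = 5·4 + 1
4 = 4·1 + 0  (stop)
So 356/67 = [5; 3, 5, 4].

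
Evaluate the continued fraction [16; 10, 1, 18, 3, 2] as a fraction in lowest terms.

23783/1478

Fold from the inside: start with 2/1.
  3 + 1/2 = 7/2
  18 + 2/7 = 128/7
  1 + 7/128 = 135/128
  10 + 128/135 = 1478/135
  16 + 135/1478 = 23783/1478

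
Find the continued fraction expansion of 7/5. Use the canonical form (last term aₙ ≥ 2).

[1; 2, 2]

7 = 1·5 + 2
5 = 2·2 + 1
2 = 2·1 + 0  (stop)
So 7/5 = [1; 2, 2].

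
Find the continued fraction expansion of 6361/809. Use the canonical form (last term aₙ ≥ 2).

6361 = 7·809 + 698
809 = 1·698 + 111
698 = 6·111 + 32
111 = 3·32 + 15
32 = 2·15 + 2
15 = 7·2 + 1
2 = 2·1 + 0  (stop)
So 6361/809 = [7; 1, 6, 3, 2, 7, 2].

[7; 1, 6, 3, 2, 7, 2]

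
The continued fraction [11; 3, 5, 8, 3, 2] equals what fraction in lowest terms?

Fold from the inside: start with 2/1.
  3 + 1/2 = 7/2
  8 + 2/7 = 58/7
  5 + 7/58 = 297/58
  3 + 58/297 = 949/297
  11 + 297/949 = 10736/949

10736/949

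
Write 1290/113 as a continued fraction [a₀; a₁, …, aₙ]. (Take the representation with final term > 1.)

[11; 2, 2, 2, 9]

1290 = 11*113 + 47
113 = 2*47 + 19
47 = 2*19 + 9
19 = 2*9 + 1
9 = 9*1 + 0  (stop)
So 1290/113 = [11; 2, 2, 2, 9].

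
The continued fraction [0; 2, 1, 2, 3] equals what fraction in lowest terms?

Fold from the inside: start with 3/1.
  2 + 1/3 = 7/3
  1 + 3/7 = 10/7
  2 + 7/10 = 27/10
  0 + 10/27 = 10/27

10/27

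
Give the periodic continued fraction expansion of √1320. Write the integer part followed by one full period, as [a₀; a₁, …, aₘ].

a₀ = ⌊√1320⌋ = 36.
With m₀=0, d₀=1 and mₖ₊₁ = dₖaₖ − mₖ, dₖ₊₁ = (n − mₖ₊₁²)/dₖ, aₖ₊₁ = ⌊(a₀+mₖ₊₁)/dₖ₊₁⌋:
  k=1: m=36, d=24, a=3
  k=2: m=36, d=1, a=72
d=1 and a=2a₀=72 at k=2, so the next step gives (m, d) = (36, 24) again — its k=1 value — and the period has length 2.

[36; 3, 72]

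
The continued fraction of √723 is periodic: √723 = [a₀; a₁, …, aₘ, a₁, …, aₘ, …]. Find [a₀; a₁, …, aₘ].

[26; 1, 7, 1, 52]

a₀ = ⌊√723⌋ = 26.
With m₀=0, d₀=1 and mₖ₊₁ = dₖaₖ − mₖ, dₖ₊₁ = (n − mₖ₊₁²)/dₖ, aₖ₊₁ = ⌊(a₀+mₖ₊₁)/dₖ₊₁⌋:
  k=1: m=26, d=47, a=1
  k=2: m=21, d=6, a=7
  k=3: m=21, d=47, a=1
  k=4: m=26, d=1, a=52
d=1 and a=2a₀=52 at k=4, so the next step gives (m, d) = (26, 47) again — its k=1 value — and the period has length 4.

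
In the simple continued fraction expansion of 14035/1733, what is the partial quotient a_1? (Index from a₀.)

10

14035 = 8·1733 + 171   →  a_0 = 8
1733 = 10·171 + 23   →  a_1 = 10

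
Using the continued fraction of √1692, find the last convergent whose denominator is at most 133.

4607/112

√1692 = [41; 7, 2, 7, 82, …] (period length 4).
Convergents:
  p_0/q_0 = 41/1
  p_1/q_1 = 288/7
  p_2/q_2 = 617/15
  p_3/q_3 = 4607/112
  p_4/q_4 = 378391/9199
q_3 = 112 ≤ 133 < 9199 = q_4, so the answer is 4607/112.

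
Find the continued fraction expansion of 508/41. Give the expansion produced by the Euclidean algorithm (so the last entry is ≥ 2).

[12; 2, 1, 1, 3, 2]

508 = 12·41 + 16
41 = 2·16 + 9
16 = 1·9 + 7
9 = 1·7 + 2
7 = 3·2 + 1
2 = 2·1 + 0  (stop)
So 508/41 = [12; 2, 1, 1, 3, 2].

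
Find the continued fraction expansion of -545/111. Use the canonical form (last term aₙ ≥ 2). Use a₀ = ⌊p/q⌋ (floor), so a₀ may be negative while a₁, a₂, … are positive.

[-5; 11, 10]

-545 = -5*111 + 10
111 = 11*10 + 1
10 = 10*1 + 0  (stop)
So -545/111 = [-5; 11, 10].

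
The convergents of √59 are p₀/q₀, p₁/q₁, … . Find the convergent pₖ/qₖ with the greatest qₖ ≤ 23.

√59 = [7; 1, 2, 7, 2, 1, 14, …] (period length 6).
Convergents:
  p_0/q_0 = 7/1
  p_1/q_1 = 8/1
  p_2/q_2 = 23/3
  p_3/q_3 = 169/22
  p_4/q_4 = 361/47
q_3 = 22 ≤ 23 < 47 = q_4, so the answer is 169/22.

169/22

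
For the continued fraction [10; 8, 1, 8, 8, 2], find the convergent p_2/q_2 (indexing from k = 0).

Using pₖ = aₖpₖ₋₁ + pₖ₋₂, qₖ = aₖqₖ₋₁ + qₖ₋₂ (with p₋₁=1, p₋₂=0, q₋₁=0, q₋₂=1):
  k=0: a=10, p=10, q=1
  k=1: a=8, p=81, q=8
  k=2: a=1, p=91, q=9

91/9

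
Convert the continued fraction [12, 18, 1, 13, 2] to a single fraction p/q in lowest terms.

6617/549

Using pₖ = aₖpₖ₋₁ + pₖ₋₂ and qₖ = aₖqₖ₋₁ + qₖ₋₂:
  k=0: a=12, p=12, q=1
  k=1: a=18, p=217, q=18
  k=2: a=1, p=229, q=19
  k=3: a=13, p=3194, q=265
  k=4: a=2, p=6617, q=549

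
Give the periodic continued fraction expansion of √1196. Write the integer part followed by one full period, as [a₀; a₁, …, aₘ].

[34; 1, 1, 2, 1, 1, 68]

a₀ = ⌊√1196⌋ = 34.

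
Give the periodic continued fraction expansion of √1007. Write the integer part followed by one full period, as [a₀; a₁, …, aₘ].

[31; 1, 2, 1, 2, 1, 62]

a₀ = ⌊√1007⌋ = 31.
With m₀=0, d₀=1 and mₖ₊₁ = dₖaₖ − mₖ, dₖ₊₁ = (n − mₖ₊₁²)/dₖ, aₖ₊₁ = ⌊(a₀+mₖ₊₁)/dₖ₊₁⌋:
  k=1: m=31, d=46, a=1
  k=2: m=15, d=17, a=2
  k=3: m=19, d=38, a=1
  k=4: m=19, d=17, a=2
  k=5: m=15, d=46, a=1
  k=6: m=31, d=1, a=62
d=1 and a=2a₀=62 at k=6, so the next step gives (m, d) = (31, 46) again — its k=1 value — and the period has length 6.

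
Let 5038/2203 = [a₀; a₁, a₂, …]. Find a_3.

5038 = 2·2203 + 632   →  a_0 = 2
2203 = 3·632 + 307   →  a_1 = 3
632 = 2·307 + 18   →  a_2 = 2
307 = 17·18 + 1   →  a_3 = 17

17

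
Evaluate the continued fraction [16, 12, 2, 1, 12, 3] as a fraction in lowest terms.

Fold from the inside: start with 3/1.
  12 + 1/3 = 37/3
  1 + 3/37 = 40/37
  2 + 37/40 = 117/40
  12 + 40/117 = 1444/117
  16 + 117/1444 = 23221/1444

23221/1444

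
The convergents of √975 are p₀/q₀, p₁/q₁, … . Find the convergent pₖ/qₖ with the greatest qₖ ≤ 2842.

77719/2489

√975 = [31; 4, 2, 4, 62, …] (period length 4).
Convergents:
  p_0/q_0 = 31/1
  p_1/q_1 = 125/4
  p_2/q_2 = 281/9
  p_3/q_3 = 1249/40
  p_4/q_4 = 77719/2489
  p_5/q_5 = 312125/9996
q_4 = 2489 ≤ 2842 < 9996 = q_5, so the answer is 77719/2489.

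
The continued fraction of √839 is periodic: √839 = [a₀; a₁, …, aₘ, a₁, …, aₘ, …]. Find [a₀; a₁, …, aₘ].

a₀ = ⌊√839⌋ = 28.
With m₀=0, d₀=1 and mₖ₊₁ = dₖaₖ − mₖ, dₖ₊₁ = (n − mₖ₊₁²)/dₖ, aₖ₊₁ = ⌊(a₀+mₖ₊₁)/dₖ₊₁⌋:
  k=1: m=28, d=55, a=1
  k=2: m=27, d=2, a=27
  k=3: m=27, d=55, a=1
  k=4: m=28, d=1, a=56
d=1 and a=2a₀=56 at k=4, so the next step gives (m, d) = (28, 55) again — its k=1 value — and the period has length 4.

[28; 1, 27, 1, 56]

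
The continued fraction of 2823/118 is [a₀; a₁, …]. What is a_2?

2823 = 23·118 + 109   →  a_0 = 23
118 = 1·109 + 9   →  a_1 = 1
109 = 12·9 + 1   →  a_2 = 12

12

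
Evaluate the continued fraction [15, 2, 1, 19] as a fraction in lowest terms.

905/59

Fold from the inside: start with 19/1.
  1 + 1/19 = 20/19
  2 + 19/20 = 59/20
  15 + 20/59 = 905/59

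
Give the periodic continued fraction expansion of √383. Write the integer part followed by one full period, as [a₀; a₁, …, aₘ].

[19; 1, 1, 3, 19, 3, 1, 1, 38]

a₀ = ⌊√383⌋ = 19.
With m₀=0, d₀=1 and mₖ₊₁ = dₖaₖ − mₖ, dₖ₊₁ = (n − mₖ₊₁²)/dₖ, aₖ₊₁ = ⌊(a₀+mₖ₊₁)/dₖ₊₁⌋:
  k=1: m=19, d=22, a=1
  k=2: m=3, d=17, a=1
  k=3: m=14, d=11, a=3
  k=4: m=19, d=2, a=19
  k=5: m=19, d=11, a=3
  k=6: m=14, d=17, a=1
  k=7: m=3, d=22, a=1
  k=8: m=19, d=1, a=38
d=1 and a=2a₀=38 at k=8, so the next step gives (m, d) = (19, 22) again — its k=1 value — and the period has length 8.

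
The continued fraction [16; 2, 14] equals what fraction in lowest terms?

Using pₖ = aₖpₖ₋₁ + pₖ₋₂ and qₖ = aₖqₖ₋₁ + qₖ₋₂:
  k=0: a=16, p=16, q=1
  k=1: a=2, p=33, q=2
  k=2: a=14, p=478, q=29

478/29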